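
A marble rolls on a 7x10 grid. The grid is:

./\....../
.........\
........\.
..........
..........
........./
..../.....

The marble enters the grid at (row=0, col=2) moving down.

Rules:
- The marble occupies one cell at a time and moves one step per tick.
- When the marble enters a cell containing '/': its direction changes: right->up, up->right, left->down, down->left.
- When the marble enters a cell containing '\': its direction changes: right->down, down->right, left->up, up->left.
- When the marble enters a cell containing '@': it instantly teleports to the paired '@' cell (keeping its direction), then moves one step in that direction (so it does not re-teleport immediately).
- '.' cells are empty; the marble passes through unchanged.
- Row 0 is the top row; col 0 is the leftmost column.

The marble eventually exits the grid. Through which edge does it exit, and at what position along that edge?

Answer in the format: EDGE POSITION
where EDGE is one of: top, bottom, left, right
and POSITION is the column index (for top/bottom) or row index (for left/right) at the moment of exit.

Step 1: enter (0,2), '\' deflects down->right, move right to (0,3)
Step 2: enter (0,3), '.' pass, move right to (0,4)
Step 3: enter (0,4), '.' pass, move right to (0,5)
Step 4: enter (0,5), '.' pass, move right to (0,6)
Step 5: enter (0,6), '.' pass, move right to (0,7)
Step 6: enter (0,7), '.' pass, move right to (0,8)
Step 7: enter (0,8), '.' pass, move right to (0,9)
Step 8: enter (0,9), '/' deflects right->up, move up to (-1,9)
Step 9: at (-1,9) — EXIT via top edge, pos 9

Answer: top 9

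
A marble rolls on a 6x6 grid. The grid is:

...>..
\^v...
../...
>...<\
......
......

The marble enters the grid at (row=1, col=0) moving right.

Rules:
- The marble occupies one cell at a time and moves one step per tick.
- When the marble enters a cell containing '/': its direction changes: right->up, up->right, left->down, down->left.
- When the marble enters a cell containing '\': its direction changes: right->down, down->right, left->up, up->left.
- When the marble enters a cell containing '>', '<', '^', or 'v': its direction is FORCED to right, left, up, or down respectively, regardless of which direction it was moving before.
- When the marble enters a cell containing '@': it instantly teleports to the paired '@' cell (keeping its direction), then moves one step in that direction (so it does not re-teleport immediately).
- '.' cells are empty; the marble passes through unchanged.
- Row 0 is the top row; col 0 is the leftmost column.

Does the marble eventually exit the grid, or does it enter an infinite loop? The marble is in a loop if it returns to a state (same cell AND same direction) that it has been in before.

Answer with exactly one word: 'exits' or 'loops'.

Step 1: enter (1,0), '\' deflects right->down, move down to (2,0)
Step 2: enter (2,0), '.' pass, move down to (3,0)
Step 3: enter (3,0), '>' forces down->right, move right to (3,1)
Step 4: enter (3,1), '.' pass, move right to (3,2)
Step 5: enter (3,2), '.' pass, move right to (3,3)
Step 6: enter (3,3), '.' pass, move right to (3,4)
Step 7: enter (3,4), '<' forces right->left, move left to (3,3)
Step 8: enter (3,3), '.' pass, move left to (3,2)
Step 9: enter (3,2), '.' pass, move left to (3,1)
Step 10: enter (3,1), '.' pass, move left to (3,0)
Step 11: enter (3,0), '>' forces left->right, move right to (3,1)
Step 12: at (3,1) dir=right — LOOP DETECTED (seen before)

Answer: loops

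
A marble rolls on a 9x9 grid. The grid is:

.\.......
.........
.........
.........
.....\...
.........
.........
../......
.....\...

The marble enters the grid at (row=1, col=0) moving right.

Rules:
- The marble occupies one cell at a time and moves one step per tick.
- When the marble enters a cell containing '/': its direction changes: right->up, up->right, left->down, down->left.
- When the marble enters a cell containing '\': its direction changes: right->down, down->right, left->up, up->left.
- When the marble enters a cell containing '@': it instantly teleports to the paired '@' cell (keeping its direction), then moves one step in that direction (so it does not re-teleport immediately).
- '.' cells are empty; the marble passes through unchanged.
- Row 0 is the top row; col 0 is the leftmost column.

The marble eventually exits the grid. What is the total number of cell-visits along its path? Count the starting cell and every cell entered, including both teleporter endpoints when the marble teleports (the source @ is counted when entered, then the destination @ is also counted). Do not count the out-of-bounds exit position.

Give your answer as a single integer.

Answer: 9

Derivation:
Step 1: enter (1,0), '.' pass, move right to (1,1)
Step 2: enter (1,1), '.' pass, move right to (1,2)
Step 3: enter (1,2), '.' pass, move right to (1,3)
Step 4: enter (1,3), '.' pass, move right to (1,4)
Step 5: enter (1,4), '.' pass, move right to (1,5)
Step 6: enter (1,5), '.' pass, move right to (1,6)
Step 7: enter (1,6), '.' pass, move right to (1,7)
Step 8: enter (1,7), '.' pass, move right to (1,8)
Step 9: enter (1,8), '.' pass, move right to (1,9)
Step 10: at (1,9) — EXIT via right edge, pos 1
Path length (cell visits): 9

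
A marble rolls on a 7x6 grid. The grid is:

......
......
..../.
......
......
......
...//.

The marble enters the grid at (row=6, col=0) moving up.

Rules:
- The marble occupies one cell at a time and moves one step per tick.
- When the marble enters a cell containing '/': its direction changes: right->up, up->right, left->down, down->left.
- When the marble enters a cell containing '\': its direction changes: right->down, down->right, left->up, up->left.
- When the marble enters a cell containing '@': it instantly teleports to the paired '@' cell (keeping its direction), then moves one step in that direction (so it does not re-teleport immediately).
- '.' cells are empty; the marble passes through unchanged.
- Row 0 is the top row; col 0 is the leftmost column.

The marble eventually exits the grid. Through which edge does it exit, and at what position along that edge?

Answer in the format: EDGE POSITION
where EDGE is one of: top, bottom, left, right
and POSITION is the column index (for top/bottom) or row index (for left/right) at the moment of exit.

Answer: top 0

Derivation:
Step 1: enter (6,0), '.' pass, move up to (5,0)
Step 2: enter (5,0), '.' pass, move up to (4,0)
Step 3: enter (4,0), '.' pass, move up to (3,0)
Step 4: enter (3,0), '.' pass, move up to (2,0)
Step 5: enter (2,0), '.' pass, move up to (1,0)
Step 6: enter (1,0), '.' pass, move up to (0,0)
Step 7: enter (0,0), '.' pass, move up to (-1,0)
Step 8: at (-1,0) — EXIT via top edge, pos 0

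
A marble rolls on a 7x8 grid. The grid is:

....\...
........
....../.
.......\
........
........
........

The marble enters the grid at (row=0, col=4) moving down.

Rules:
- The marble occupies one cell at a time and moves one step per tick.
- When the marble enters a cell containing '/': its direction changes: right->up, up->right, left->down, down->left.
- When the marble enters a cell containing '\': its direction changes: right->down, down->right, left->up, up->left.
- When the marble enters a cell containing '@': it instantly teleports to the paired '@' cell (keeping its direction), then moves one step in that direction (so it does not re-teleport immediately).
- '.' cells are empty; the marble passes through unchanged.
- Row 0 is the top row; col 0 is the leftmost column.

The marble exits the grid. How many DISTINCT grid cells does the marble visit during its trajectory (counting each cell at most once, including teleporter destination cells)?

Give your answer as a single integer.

Step 1: enter (0,4), '\' deflects down->right, move right to (0,5)
Step 2: enter (0,5), '.' pass, move right to (0,6)
Step 3: enter (0,6), '.' pass, move right to (0,7)
Step 4: enter (0,7), '.' pass, move right to (0,8)
Step 5: at (0,8) — EXIT via right edge, pos 0
Distinct cells visited: 4 (path length 4)

Answer: 4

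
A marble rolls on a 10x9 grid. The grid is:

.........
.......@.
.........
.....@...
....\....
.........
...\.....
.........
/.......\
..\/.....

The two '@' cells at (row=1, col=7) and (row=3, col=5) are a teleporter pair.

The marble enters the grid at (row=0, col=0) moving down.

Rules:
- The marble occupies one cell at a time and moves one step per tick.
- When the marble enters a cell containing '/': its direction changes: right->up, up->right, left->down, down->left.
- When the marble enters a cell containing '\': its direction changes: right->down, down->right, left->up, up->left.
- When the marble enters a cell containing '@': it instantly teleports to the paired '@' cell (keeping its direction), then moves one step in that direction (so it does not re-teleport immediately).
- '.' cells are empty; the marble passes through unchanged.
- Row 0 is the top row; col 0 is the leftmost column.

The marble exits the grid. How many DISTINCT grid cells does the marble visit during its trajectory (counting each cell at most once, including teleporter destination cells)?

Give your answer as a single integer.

Answer: 9

Derivation:
Step 1: enter (0,0), '.' pass, move down to (1,0)
Step 2: enter (1,0), '.' pass, move down to (2,0)
Step 3: enter (2,0), '.' pass, move down to (3,0)
Step 4: enter (3,0), '.' pass, move down to (4,0)
Step 5: enter (4,0), '.' pass, move down to (5,0)
Step 6: enter (5,0), '.' pass, move down to (6,0)
Step 7: enter (6,0), '.' pass, move down to (7,0)
Step 8: enter (7,0), '.' pass, move down to (8,0)
Step 9: enter (8,0), '/' deflects down->left, move left to (8,-1)
Step 10: at (8,-1) — EXIT via left edge, pos 8
Distinct cells visited: 9 (path length 9)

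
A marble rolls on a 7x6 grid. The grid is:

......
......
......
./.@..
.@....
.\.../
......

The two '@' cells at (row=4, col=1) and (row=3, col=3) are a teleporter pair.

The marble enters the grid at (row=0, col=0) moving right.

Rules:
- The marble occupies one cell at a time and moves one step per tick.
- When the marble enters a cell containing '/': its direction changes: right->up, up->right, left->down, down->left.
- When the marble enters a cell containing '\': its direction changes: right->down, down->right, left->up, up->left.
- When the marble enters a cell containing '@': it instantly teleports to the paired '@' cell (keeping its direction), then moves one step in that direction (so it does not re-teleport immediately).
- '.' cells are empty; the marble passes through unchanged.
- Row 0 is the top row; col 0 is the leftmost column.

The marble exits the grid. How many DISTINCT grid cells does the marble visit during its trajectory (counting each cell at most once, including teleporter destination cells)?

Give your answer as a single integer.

Answer: 6

Derivation:
Step 1: enter (0,0), '.' pass, move right to (0,1)
Step 2: enter (0,1), '.' pass, move right to (0,2)
Step 3: enter (0,2), '.' pass, move right to (0,3)
Step 4: enter (0,3), '.' pass, move right to (0,4)
Step 5: enter (0,4), '.' pass, move right to (0,5)
Step 6: enter (0,5), '.' pass, move right to (0,6)
Step 7: at (0,6) — EXIT via right edge, pos 0
Distinct cells visited: 6 (path length 6)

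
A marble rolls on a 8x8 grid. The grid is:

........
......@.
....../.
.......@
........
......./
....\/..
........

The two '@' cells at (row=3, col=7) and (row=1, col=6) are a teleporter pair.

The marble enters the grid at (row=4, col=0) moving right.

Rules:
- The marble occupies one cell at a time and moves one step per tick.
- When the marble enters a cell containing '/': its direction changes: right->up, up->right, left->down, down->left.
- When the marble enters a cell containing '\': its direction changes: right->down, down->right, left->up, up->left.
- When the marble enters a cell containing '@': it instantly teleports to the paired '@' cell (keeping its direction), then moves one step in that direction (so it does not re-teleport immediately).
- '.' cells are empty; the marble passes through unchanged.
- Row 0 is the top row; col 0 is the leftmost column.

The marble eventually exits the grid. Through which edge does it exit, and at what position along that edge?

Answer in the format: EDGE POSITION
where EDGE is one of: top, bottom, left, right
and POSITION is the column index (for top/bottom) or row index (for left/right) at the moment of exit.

Step 1: enter (4,0), '.' pass, move right to (4,1)
Step 2: enter (4,1), '.' pass, move right to (4,2)
Step 3: enter (4,2), '.' pass, move right to (4,3)
Step 4: enter (4,3), '.' pass, move right to (4,4)
Step 5: enter (4,4), '.' pass, move right to (4,5)
Step 6: enter (4,5), '.' pass, move right to (4,6)
Step 7: enter (4,6), '.' pass, move right to (4,7)
Step 8: enter (4,7), '.' pass, move right to (4,8)
Step 9: at (4,8) — EXIT via right edge, pos 4

Answer: right 4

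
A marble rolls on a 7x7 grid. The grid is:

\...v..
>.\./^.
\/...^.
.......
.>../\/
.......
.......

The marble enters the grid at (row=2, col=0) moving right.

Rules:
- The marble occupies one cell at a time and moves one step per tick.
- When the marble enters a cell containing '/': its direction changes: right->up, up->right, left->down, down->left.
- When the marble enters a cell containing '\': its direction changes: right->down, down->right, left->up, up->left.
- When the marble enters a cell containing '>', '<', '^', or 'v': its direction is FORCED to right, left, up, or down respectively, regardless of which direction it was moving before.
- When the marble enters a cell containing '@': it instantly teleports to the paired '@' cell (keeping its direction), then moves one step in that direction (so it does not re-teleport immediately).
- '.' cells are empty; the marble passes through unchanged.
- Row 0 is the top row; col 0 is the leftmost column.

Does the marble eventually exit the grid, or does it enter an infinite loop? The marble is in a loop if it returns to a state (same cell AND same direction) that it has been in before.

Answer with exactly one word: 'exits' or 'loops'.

Answer: exits

Derivation:
Step 1: enter (2,0), '\' deflects right->down, move down to (3,0)
Step 2: enter (3,0), '.' pass, move down to (4,0)
Step 3: enter (4,0), '.' pass, move down to (5,0)
Step 4: enter (5,0), '.' pass, move down to (6,0)
Step 5: enter (6,0), '.' pass, move down to (7,0)
Step 6: at (7,0) — EXIT via bottom edge, pos 0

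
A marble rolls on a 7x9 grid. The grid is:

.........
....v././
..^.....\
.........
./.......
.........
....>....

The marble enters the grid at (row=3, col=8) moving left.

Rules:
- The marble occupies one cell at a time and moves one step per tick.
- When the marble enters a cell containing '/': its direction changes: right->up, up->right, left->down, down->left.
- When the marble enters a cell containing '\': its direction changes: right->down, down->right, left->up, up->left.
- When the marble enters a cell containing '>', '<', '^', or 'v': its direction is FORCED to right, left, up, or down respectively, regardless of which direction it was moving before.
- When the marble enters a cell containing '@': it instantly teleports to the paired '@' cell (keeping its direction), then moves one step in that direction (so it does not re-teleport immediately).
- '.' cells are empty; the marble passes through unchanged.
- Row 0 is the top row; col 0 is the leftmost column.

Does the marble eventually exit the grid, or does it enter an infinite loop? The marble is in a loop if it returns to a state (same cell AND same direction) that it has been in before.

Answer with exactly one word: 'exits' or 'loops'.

Step 1: enter (3,8), '.' pass, move left to (3,7)
Step 2: enter (3,7), '.' pass, move left to (3,6)
Step 3: enter (3,6), '.' pass, move left to (3,5)
Step 4: enter (3,5), '.' pass, move left to (3,4)
Step 5: enter (3,4), '.' pass, move left to (3,3)
Step 6: enter (3,3), '.' pass, move left to (3,2)
Step 7: enter (3,2), '.' pass, move left to (3,1)
Step 8: enter (3,1), '.' pass, move left to (3,0)
Step 9: enter (3,0), '.' pass, move left to (3,-1)
Step 10: at (3,-1) — EXIT via left edge, pos 3

Answer: exits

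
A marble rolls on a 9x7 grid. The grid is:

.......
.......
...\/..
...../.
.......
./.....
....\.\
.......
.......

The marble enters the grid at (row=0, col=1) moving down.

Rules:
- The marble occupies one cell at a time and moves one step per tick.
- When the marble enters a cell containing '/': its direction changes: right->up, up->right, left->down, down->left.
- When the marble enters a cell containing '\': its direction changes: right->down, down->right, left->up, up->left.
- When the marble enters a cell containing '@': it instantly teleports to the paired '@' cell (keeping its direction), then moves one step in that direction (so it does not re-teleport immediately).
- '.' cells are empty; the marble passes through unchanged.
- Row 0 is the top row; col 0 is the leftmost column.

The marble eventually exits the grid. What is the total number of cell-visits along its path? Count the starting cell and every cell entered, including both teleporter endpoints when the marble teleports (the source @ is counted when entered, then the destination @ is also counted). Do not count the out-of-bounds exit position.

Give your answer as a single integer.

Step 1: enter (0,1), '.' pass, move down to (1,1)
Step 2: enter (1,1), '.' pass, move down to (2,1)
Step 3: enter (2,1), '.' pass, move down to (3,1)
Step 4: enter (3,1), '.' pass, move down to (4,1)
Step 5: enter (4,1), '.' pass, move down to (5,1)
Step 6: enter (5,1), '/' deflects down->left, move left to (5,0)
Step 7: enter (5,0), '.' pass, move left to (5,-1)
Step 8: at (5,-1) — EXIT via left edge, pos 5
Path length (cell visits): 7

Answer: 7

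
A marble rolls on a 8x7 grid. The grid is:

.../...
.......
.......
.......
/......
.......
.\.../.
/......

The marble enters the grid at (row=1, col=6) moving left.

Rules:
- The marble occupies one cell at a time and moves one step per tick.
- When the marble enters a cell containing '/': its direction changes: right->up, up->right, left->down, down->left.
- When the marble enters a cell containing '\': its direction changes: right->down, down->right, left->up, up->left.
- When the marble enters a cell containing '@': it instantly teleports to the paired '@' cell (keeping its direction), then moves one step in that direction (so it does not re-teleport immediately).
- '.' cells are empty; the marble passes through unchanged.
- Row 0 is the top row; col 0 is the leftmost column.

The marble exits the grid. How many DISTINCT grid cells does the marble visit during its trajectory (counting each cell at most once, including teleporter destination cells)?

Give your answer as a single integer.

Answer: 7

Derivation:
Step 1: enter (1,6), '.' pass, move left to (1,5)
Step 2: enter (1,5), '.' pass, move left to (1,4)
Step 3: enter (1,4), '.' pass, move left to (1,3)
Step 4: enter (1,3), '.' pass, move left to (1,2)
Step 5: enter (1,2), '.' pass, move left to (1,1)
Step 6: enter (1,1), '.' pass, move left to (1,0)
Step 7: enter (1,0), '.' pass, move left to (1,-1)
Step 8: at (1,-1) — EXIT via left edge, pos 1
Distinct cells visited: 7 (path length 7)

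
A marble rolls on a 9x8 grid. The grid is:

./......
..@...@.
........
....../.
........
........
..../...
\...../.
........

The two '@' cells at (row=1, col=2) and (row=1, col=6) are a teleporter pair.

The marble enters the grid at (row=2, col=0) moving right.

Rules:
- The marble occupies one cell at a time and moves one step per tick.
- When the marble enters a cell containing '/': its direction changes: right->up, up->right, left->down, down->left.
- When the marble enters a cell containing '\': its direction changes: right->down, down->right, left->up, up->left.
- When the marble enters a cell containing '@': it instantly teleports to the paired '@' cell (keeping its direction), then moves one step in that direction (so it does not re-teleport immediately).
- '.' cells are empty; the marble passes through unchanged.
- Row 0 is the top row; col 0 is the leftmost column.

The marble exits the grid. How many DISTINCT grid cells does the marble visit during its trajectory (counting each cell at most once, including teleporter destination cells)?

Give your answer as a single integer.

Answer: 8

Derivation:
Step 1: enter (2,0), '.' pass, move right to (2,1)
Step 2: enter (2,1), '.' pass, move right to (2,2)
Step 3: enter (2,2), '.' pass, move right to (2,3)
Step 4: enter (2,3), '.' pass, move right to (2,4)
Step 5: enter (2,4), '.' pass, move right to (2,5)
Step 6: enter (2,5), '.' pass, move right to (2,6)
Step 7: enter (2,6), '.' pass, move right to (2,7)
Step 8: enter (2,7), '.' pass, move right to (2,8)
Step 9: at (2,8) — EXIT via right edge, pos 2
Distinct cells visited: 8 (path length 8)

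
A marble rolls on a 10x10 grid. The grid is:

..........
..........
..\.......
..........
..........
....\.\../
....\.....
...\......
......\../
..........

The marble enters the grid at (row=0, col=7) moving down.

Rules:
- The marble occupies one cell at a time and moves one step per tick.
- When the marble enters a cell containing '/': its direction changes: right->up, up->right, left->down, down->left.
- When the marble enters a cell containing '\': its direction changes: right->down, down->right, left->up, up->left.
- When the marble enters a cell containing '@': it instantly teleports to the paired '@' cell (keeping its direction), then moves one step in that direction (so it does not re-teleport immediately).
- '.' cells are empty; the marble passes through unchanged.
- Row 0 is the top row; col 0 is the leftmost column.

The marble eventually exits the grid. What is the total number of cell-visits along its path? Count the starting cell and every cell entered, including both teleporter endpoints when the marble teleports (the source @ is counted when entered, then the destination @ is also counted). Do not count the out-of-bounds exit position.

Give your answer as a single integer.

Step 1: enter (0,7), '.' pass, move down to (1,7)
Step 2: enter (1,7), '.' pass, move down to (2,7)
Step 3: enter (2,7), '.' pass, move down to (3,7)
Step 4: enter (3,7), '.' pass, move down to (4,7)
Step 5: enter (4,7), '.' pass, move down to (5,7)
Step 6: enter (5,7), '.' pass, move down to (6,7)
Step 7: enter (6,7), '.' pass, move down to (7,7)
Step 8: enter (7,7), '.' pass, move down to (8,7)
Step 9: enter (8,7), '.' pass, move down to (9,7)
Step 10: enter (9,7), '.' pass, move down to (10,7)
Step 11: at (10,7) — EXIT via bottom edge, pos 7
Path length (cell visits): 10

Answer: 10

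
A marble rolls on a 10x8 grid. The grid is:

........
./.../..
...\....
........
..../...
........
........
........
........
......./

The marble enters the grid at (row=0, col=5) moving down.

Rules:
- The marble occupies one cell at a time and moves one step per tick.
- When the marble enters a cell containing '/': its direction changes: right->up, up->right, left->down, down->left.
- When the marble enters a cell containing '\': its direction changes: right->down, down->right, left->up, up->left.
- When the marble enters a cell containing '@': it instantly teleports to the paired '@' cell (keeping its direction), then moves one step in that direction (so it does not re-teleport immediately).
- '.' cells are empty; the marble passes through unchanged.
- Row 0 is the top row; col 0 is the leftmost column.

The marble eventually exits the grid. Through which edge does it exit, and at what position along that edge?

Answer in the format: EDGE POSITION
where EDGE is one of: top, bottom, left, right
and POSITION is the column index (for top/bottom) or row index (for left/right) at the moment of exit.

Answer: bottom 1

Derivation:
Step 1: enter (0,5), '.' pass, move down to (1,5)
Step 2: enter (1,5), '/' deflects down->left, move left to (1,4)
Step 3: enter (1,4), '.' pass, move left to (1,3)
Step 4: enter (1,3), '.' pass, move left to (1,2)
Step 5: enter (1,2), '.' pass, move left to (1,1)
Step 6: enter (1,1), '/' deflects left->down, move down to (2,1)
Step 7: enter (2,1), '.' pass, move down to (3,1)
Step 8: enter (3,1), '.' pass, move down to (4,1)
Step 9: enter (4,1), '.' pass, move down to (5,1)
Step 10: enter (5,1), '.' pass, move down to (6,1)
Step 11: enter (6,1), '.' pass, move down to (7,1)
Step 12: enter (7,1), '.' pass, move down to (8,1)
Step 13: enter (8,1), '.' pass, move down to (9,1)
Step 14: enter (9,1), '.' pass, move down to (10,1)
Step 15: at (10,1) — EXIT via bottom edge, pos 1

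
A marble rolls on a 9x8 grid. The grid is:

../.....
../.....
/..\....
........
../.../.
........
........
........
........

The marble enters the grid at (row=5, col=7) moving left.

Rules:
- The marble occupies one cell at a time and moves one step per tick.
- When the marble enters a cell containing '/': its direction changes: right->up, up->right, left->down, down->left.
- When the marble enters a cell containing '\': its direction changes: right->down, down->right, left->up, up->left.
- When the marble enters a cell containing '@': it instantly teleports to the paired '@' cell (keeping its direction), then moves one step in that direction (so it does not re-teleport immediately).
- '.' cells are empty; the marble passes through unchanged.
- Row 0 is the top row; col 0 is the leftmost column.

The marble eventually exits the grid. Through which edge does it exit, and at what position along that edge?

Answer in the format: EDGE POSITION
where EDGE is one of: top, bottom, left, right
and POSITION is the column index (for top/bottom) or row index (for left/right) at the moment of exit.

Step 1: enter (5,7), '.' pass, move left to (5,6)
Step 2: enter (5,6), '.' pass, move left to (5,5)
Step 3: enter (5,5), '.' pass, move left to (5,4)
Step 4: enter (5,4), '.' pass, move left to (5,3)
Step 5: enter (5,3), '.' pass, move left to (5,2)
Step 6: enter (5,2), '.' pass, move left to (5,1)
Step 7: enter (5,1), '.' pass, move left to (5,0)
Step 8: enter (5,0), '.' pass, move left to (5,-1)
Step 9: at (5,-1) — EXIT via left edge, pos 5

Answer: left 5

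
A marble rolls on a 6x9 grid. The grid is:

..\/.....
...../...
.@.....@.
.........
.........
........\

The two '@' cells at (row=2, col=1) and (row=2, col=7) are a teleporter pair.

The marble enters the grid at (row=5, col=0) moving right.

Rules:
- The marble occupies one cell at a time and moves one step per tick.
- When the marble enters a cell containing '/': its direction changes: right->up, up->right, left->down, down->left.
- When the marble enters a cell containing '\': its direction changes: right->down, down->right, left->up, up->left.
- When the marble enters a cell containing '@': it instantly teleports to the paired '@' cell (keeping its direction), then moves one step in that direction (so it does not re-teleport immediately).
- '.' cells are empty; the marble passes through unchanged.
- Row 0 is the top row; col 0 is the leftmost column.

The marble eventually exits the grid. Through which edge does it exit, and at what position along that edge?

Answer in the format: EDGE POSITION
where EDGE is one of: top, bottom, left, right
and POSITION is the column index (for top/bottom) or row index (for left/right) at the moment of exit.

Step 1: enter (5,0), '.' pass, move right to (5,1)
Step 2: enter (5,1), '.' pass, move right to (5,2)
Step 3: enter (5,2), '.' pass, move right to (5,3)
Step 4: enter (5,3), '.' pass, move right to (5,4)
Step 5: enter (5,4), '.' pass, move right to (5,5)
Step 6: enter (5,5), '.' pass, move right to (5,6)
Step 7: enter (5,6), '.' pass, move right to (5,7)
Step 8: enter (5,7), '.' pass, move right to (5,8)
Step 9: enter (5,8), '\' deflects right->down, move down to (6,8)
Step 10: at (6,8) — EXIT via bottom edge, pos 8

Answer: bottom 8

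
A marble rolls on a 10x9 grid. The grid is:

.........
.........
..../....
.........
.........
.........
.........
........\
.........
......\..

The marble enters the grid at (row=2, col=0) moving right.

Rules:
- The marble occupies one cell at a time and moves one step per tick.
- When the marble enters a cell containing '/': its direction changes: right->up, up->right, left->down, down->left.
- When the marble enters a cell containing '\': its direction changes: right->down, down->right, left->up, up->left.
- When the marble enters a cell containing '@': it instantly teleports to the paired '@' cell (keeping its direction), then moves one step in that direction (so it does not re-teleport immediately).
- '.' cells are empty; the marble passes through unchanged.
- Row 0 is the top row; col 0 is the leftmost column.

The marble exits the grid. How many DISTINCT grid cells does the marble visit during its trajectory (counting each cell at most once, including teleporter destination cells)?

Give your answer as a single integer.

Step 1: enter (2,0), '.' pass, move right to (2,1)
Step 2: enter (2,1), '.' pass, move right to (2,2)
Step 3: enter (2,2), '.' pass, move right to (2,3)
Step 4: enter (2,3), '.' pass, move right to (2,4)
Step 5: enter (2,4), '/' deflects right->up, move up to (1,4)
Step 6: enter (1,4), '.' pass, move up to (0,4)
Step 7: enter (0,4), '.' pass, move up to (-1,4)
Step 8: at (-1,4) — EXIT via top edge, pos 4
Distinct cells visited: 7 (path length 7)

Answer: 7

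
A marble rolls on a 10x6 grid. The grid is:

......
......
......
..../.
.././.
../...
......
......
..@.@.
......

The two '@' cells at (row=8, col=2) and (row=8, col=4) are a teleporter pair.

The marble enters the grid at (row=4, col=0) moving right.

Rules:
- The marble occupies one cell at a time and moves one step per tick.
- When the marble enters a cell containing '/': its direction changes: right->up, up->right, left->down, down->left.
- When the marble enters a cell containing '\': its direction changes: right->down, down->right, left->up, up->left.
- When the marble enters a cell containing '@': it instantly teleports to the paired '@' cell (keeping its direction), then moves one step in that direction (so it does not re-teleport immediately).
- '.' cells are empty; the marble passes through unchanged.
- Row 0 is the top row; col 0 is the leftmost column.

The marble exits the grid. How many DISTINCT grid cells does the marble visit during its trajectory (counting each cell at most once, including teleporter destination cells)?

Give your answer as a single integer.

Answer: 7

Derivation:
Step 1: enter (4,0), '.' pass, move right to (4,1)
Step 2: enter (4,1), '.' pass, move right to (4,2)
Step 3: enter (4,2), '/' deflects right->up, move up to (3,2)
Step 4: enter (3,2), '.' pass, move up to (2,2)
Step 5: enter (2,2), '.' pass, move up to (1,2)
Step 6: enter (1,2), '.' pass, move up to (0,2)
Step 7: enter (0,2), '.' pass, move up to (-1,2)
Step 8: at (-1,2) — EXIT via top edge, pos 2
Distinct cells visited: 7 (path length 7)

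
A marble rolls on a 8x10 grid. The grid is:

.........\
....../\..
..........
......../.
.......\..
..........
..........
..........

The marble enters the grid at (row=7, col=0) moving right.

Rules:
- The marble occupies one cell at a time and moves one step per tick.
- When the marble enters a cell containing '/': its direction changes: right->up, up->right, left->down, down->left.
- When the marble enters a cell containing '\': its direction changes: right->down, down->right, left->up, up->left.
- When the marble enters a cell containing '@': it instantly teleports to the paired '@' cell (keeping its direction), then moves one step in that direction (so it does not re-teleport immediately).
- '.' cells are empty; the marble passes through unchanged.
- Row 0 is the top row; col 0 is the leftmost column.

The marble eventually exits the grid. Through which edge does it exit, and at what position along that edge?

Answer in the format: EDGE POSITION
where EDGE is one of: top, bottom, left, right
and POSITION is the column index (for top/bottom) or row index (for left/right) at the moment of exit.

Answer: right 7

Derivation:
Step 1: enter (7,0), '.' pass, move right to (7,1)
Step 2: enter (7,1), '.' pass, move right to (7,2)
Step 3: enter (7,2), '.' pass, move right to (7,3)
Step 4: enter (7,3), '.' pass, move right to (7,4)
Step 5: enter (7,4), '.' pass, move right to (7,5)
Step 6: enter (7,5), '.' pass, move right to (7,6)
Step 7: enter (7,6), '.' pass, move right to (7,7)
Step 8: enter (7,7), '.' pass, move right to (7,8)
Step 9: enter (7,8), '.' pass, move right to (7,9)
Step 10: enter (7,9), '.' pass, move right to (7,10)
Step 11: at (7,10) — EXIT via right edge, pos 7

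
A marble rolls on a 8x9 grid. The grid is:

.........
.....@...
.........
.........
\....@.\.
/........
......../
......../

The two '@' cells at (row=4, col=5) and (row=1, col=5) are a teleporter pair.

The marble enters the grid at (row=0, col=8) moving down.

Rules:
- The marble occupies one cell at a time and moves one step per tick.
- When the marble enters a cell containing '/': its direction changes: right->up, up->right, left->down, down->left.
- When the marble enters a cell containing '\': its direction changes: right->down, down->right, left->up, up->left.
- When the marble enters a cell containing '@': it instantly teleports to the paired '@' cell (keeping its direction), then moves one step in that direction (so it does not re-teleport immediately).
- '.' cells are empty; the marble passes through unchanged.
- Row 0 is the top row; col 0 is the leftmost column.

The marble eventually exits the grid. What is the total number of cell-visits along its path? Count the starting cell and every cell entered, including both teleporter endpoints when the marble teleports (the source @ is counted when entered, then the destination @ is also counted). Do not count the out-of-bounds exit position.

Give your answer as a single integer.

Answer: 15

Derivation:
Step 1: enter (0,8), '.' pass, move down to (1,8)
Step 2: enter (1,8), '.' pass, move down to (2,8)
Step 3: enter (2,8), '.' pass, move down to (3,8)
Step 4: enter (3,8), '.' pass, move down to (4,8)
Step 5: enter (4,8), '.' pass, move down to (5,8)
Step 6: enter (5,8), '.' pass, move down to (6,8)
Step 7: enter (6,8), '/' deflects down->left, move left to (6,7)
Step 8: enter (6,7), '.' pass, move left to (6,6)
Step 9: enter (6,6), '.' pass, move left to (6,5)
Step 10: enter (6,5), '.' pass, move left to (6,4)
Step 11: enter (6,4), '.' pass, move left to (6,3)
Step 12: enter (6,3), '.' pass, move left to (6,2)
Step 13: enter (6,2), '.' pass, move left to (6,1)
Step 14: enter (6,1), '.' pass, move left to (6,0)
Step 15: enter (6,0), '.' pass, move left to (6,-1)
Step 16: at (6,-1) — EXIT via left edge, pos 6
Path length (cell visits): 15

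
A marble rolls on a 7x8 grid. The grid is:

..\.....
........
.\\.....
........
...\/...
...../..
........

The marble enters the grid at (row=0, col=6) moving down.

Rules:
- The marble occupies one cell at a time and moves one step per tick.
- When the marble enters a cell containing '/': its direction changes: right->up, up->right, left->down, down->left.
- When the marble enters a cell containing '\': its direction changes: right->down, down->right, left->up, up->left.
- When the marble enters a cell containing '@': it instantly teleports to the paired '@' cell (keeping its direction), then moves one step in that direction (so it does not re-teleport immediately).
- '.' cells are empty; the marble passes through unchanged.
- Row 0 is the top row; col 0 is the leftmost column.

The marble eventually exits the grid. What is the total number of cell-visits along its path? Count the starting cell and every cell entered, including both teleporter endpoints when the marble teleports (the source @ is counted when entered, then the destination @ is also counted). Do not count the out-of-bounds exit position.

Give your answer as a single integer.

Step 1: enter (0,6), '.' pass, move down to (1,6)
Step 2: enter (1,6), '.' pass, move down to (2,6)
Step 3: enter (2,6), '.' pass, move down to (3,6)
Step 4: enter (3,6), '.' pass, move down to (4,6)
Step 5: enter (4,6), '.' pass, move down to (5,6)
Step 6: enter (5,6), '.' pass, move down to (6,6)
Step 7: enter (6,6), '.' pass, move down to (7,6)
Step 8: at (7,6) — EXIT via bottom edge, pos 6
Path length (cell visits): 7

Answer: 7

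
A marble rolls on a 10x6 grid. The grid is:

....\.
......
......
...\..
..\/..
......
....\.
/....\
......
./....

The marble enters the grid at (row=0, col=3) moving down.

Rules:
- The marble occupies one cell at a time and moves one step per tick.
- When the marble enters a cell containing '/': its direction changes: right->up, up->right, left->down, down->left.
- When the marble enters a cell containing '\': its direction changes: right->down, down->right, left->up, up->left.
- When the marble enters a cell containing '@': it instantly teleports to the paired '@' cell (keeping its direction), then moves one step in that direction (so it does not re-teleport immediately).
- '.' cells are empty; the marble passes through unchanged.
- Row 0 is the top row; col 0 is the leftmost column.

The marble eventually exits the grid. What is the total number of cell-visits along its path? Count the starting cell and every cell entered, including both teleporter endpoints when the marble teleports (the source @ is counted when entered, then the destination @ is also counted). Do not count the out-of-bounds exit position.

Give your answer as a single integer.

Answer: 6

Derivation:
Step 1: enter (0,3), '.' pass, move down to (1,3)
Step 2: enter (1,3), '.' pass, move down to (2,3)
Step 3: enter (2,3), '.' pass, move down to (3,3)
Step 4: enter (3,3), '\' deflects down->right, move right to (3,4)
Step 5: enter (3,4), '.' pass, move right to (3,5)
Step 6: enter (3,5), '.' pass, move right to (3,6)
Step 7: at (3,6) — EXIT via right edge, pos 3
Path length (cell visits): 6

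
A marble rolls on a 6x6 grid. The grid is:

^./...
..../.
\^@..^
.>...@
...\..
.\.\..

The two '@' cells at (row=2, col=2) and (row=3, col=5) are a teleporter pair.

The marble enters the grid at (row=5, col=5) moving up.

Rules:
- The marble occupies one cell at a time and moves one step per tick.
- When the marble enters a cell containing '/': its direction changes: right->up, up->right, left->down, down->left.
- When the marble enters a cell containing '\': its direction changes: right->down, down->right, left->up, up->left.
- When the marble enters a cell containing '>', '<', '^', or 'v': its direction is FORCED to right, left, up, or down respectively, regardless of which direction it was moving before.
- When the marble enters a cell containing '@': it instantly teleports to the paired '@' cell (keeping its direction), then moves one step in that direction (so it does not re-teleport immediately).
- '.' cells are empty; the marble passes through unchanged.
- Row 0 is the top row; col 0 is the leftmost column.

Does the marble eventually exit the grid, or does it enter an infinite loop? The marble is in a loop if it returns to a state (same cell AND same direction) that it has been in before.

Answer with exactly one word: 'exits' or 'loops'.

Answer: exits

Derivation:
Step 1: enter (5,5), '.' pass, move up to (4,5)
Step 2: enter (4,5), '.' pass, move up to (3,5)
Step 3: enter (3,5), '@' teleport (3,5)->(2,2), also enter (2,2), move up to (1,2)
Step 4: enter (1,2), '.' pass, move up to (0,2)
Step 5: enter (0,2), '/' deflects up->right, move right to (0,3)
Step 6: enter (0,3), '.' pass, move right to (0,4)
Step 7: enter (0,4), '.' pass, move right to (0,5)
Step 8: enter (0,5), '.' pass, move right to (0,6)
Step 9: at (0,6) — EXIT via right edge, pos 0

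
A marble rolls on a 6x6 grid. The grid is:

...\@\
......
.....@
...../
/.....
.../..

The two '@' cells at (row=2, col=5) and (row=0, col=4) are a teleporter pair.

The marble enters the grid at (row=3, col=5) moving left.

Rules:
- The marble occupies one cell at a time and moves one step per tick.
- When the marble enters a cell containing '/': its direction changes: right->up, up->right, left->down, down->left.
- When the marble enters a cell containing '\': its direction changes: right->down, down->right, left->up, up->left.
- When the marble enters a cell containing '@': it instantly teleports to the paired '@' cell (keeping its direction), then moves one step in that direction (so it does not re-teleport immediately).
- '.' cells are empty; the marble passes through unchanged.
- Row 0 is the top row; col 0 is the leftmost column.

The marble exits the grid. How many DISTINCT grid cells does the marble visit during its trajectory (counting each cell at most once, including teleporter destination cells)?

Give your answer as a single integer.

Answer: 3

Derivation:
Step 1: enter (3,5), '/' deflects left->down, move down to (4,5)
Step 2: enter (4,5), '.' pass, move down to (5,5)
Step 3: enter (5,5), '.' pass, move down to (6,5)
Step 4: at (6,5) — EXIT via bottom edge, pos 5
Distinct cells visited: 3 (path length 3)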